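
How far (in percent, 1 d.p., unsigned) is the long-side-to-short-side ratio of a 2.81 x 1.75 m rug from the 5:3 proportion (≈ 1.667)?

Ratio = 2.81 / 1.75 ≈ 1.6057.
Ideal 5:3 ≈ 1.6667. |1.6057 − 1.6667| / 1.6667 ≈ 3.66% → 3.7%.

3.7%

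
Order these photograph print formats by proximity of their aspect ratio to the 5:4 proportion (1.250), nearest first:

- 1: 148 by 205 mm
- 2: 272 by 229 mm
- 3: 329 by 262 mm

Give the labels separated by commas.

3, 2, 1

1: 205/148 ≈ 1.385 → |1.385 − 1.250| = 0.135
2: 272/229 ≈ 1.188 → |1.188 − 1.250| = 0.062
3: 329/262 ≈ 1.256 → |1.256 − 1.250| = 0.006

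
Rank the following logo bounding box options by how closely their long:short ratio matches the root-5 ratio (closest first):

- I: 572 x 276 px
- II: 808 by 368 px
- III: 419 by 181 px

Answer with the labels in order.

II, III, I

Ratios: I = 572 / 276 ≈ 2.072; II = 808 / 368 ≈ 2.196; III = 419 / 181 ≈ 2.315.
|Δ from 2.236|: I 0.164; II 0.040; III 0.079.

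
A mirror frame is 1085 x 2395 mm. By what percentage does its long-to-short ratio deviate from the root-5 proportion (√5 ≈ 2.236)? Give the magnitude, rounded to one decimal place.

1.3%

Ratio = 2395 / 1085 ≈ 2.2074.
Ideal root-5 ≈ 2.2361. |2.2074 − 2.2361| / 2.2361 ≈ 1.28% → 1.3%.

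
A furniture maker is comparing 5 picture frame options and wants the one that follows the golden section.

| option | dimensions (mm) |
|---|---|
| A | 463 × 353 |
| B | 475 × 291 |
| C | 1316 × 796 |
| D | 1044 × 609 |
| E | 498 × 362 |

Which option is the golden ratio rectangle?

Target golden ratio ≈ 1.618.
A: 1.312 (Δ0.306)  B: 1.632 (Δ0.014)  C: 1.653 (Δ0.035)  D: 1.714 (Δ0.096)  E: 1.376 (Δ0.242)

B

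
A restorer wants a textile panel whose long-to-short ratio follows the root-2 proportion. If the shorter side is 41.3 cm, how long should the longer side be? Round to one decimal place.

58.4 cm

root-2 ≈ 1.41421.
Longer side = 41.3 × 1.41421 ≈ 58.407 → 58.4 cm.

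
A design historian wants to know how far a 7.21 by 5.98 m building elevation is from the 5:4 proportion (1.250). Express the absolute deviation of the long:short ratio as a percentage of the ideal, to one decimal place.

Ratio = 7.21 / 5.98 ≈ 1.2057.
Ideal 5:4 = 1.2500. |1.2057 − 1.2500| / 1.2500 ≈ 3.54% → 3.5%.

3.5%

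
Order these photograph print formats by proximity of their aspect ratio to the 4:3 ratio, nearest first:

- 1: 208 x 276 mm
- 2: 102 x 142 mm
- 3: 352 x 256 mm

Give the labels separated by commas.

1, 3, 2

1: 276/208 ≈ 1.327 → |1.327 − 1.333| = 0.006
2: 142/102 ≈ 1.392 → |1.392 − 1.333| = 0.059
3: 352/256 ≈ 1.375 → |1.375 − 1.333| = 0.042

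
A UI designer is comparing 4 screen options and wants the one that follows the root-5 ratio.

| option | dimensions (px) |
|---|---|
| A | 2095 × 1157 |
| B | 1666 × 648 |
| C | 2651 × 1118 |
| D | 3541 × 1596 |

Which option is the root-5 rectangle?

Target root-5 ≈ 2.236.
A: 1.811 (Δ0.425)  B: 2.571 (Δ0.335)  C: 2.371 (Δ0.135)  D: 2.219 (Δ0.017)

D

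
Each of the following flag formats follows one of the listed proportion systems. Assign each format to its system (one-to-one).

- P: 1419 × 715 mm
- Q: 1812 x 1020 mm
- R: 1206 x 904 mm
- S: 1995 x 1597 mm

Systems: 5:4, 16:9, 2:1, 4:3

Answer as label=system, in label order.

P = 1419/715 ≈ 1.985 → 2:1 (2.000)
Q = 1812/1020 ≈ 1.776 → 16:9 (1.778)
R = 1206/904 ≈ 1.334 → 4:3 (1.333)
S = 1995/1597 ≈ 1.249 → 5:4 (1.250)

P=2:1, Q=16:9, R=4:3, S=5:4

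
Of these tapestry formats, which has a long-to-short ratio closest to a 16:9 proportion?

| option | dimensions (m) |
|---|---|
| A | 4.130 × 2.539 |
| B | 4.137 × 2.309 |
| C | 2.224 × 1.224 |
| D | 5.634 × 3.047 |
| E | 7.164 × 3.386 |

Target 16:9 ≈ 1.778.
A: 1.627 (Δ0.151)  B: 1.792 (Δ0.014)  C: 1.817 (Δ0.039)  D: 1.849 (Δ0.071)  E: 2.116 (Δ0.338)

B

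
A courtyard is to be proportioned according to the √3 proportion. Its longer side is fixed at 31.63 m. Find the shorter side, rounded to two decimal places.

root-3 ≈ 1.73205.
Shorter side = 31.63 ÷ 1.73205 ≈ 18.2616 → 18.26 m.

18.26 m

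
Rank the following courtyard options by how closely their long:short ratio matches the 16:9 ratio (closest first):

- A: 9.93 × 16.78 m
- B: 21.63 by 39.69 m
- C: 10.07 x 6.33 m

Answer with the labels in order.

B, A, C

Ratios: A = 16.78 / 9.93 ≈ 1.690; B = 39.69 / 21.63 ≈ 1.835; C = 10.07 / 6.33 ≈ 1.591.
|Δ from 1.778|: A 0.088; B 0.057; C 0.187.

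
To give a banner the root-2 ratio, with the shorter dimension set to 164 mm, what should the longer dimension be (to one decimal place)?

231.9 mm

root-2 ≈ 1.41421.
Longer side = 164 × 1.41421 ≈ 231.930 → 231.9 mm.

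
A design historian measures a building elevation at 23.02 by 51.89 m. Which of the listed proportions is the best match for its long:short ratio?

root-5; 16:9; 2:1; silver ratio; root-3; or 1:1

51.89/23.02 ≈ 2.254. Nearest candidates are root-5 (2.236, off by 0.018) and silver ratio (2.414, off by 0.160).

root-5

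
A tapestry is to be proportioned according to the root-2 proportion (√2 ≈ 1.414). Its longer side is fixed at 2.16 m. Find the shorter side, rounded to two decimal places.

root-2 ≈ 1.41421.
Shorter side = 2.16 ÷ 1.41421 ≈ 1.5274 → 1.53 m.

1.53 m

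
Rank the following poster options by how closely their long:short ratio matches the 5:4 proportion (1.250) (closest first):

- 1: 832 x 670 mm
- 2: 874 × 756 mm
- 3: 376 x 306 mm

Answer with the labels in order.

1, 3, 2

Ratios: 1 = 832 / 670 ≈ 1.242; 2 = 874 / 756 ≈ 1.156; 3 = 376 / 306 ≈ 1.229.
|Δ from 1.250|: 1 0.008; 2 0.094; 3 0.021.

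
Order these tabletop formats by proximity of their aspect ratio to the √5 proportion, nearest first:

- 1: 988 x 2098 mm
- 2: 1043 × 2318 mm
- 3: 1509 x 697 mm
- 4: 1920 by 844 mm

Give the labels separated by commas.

2, 4, 3, 1

Ratios: 1 = 2098 / 988 ≈ 2.123; 2 = 2318 / 1043 ≈ 2.222; 3 = 1509 / 697 ≈ 2.165; 4 = 1920 / 844 ≈ 2.275.
|Δ from 2.236|: 1 0.113; 2 0.014; 3 0.071; 4 0.039.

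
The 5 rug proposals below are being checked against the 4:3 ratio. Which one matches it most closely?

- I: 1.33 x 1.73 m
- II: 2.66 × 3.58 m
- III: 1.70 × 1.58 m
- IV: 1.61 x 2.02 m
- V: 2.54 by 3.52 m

Ratios (long/short): I ≈ 1.301; II ≈ 1.346; III ≈ 1.076; IV ≈ 1.255; V ≈ 1.386.
4:3 ≈ 1.333; option II is nearest (Δ 0.013).

II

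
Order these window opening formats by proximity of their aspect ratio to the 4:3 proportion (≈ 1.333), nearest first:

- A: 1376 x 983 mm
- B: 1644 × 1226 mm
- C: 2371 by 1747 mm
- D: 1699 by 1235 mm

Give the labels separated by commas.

A: 1376/983 ≈ 1.400 → |1.400 − 1.333| = 0.067
B: 1644/1226 ≈ 1.341 → |1.341 − 1.333| = 0.008
C: 2371/1747 ≈ 1.357 → |1.357 − 1.333| = 0.024
D: 1699/1235 ≈ 1.376 → |1.376 − 1.333| = 0.043

B, C, D, A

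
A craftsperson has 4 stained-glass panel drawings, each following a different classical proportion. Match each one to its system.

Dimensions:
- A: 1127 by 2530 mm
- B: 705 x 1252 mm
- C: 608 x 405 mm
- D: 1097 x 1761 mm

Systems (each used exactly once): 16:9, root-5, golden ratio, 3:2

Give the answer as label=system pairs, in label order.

A=root-5, B=16:9, C=3:2, D=golden ratio

A = 2530/1127 ≈ 2.245 → root-5 (2.236)
B = 1252/705 ≈ 1.776 → 16:9 (1.778)
C = 608/405 ≈ 1.501 → 3:2 (1.500)
D = 1761/1097 ≈ 1.605 → golden ratio (1.618)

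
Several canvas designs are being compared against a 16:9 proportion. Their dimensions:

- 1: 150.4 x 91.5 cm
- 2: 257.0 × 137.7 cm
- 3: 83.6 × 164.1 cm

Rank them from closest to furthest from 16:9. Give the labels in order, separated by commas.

2, 1, 3

1: 150.4/91.5 ≈ 1.644 → |1.644 − 1.778| = 0.134
2: 257.0/137.7 ≈ 1.866 → |1.866 − 1.778| = 0.088
3: 164.1/83.6 ≈ 1.963 → |1.963 − 1.778| = 0.185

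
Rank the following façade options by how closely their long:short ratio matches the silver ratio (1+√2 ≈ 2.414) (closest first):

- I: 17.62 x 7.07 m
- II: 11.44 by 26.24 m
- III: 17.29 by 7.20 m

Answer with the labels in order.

I: 17.62/7.07 ≈ 2.492 → |2.492 − 2.414| = 0.078
II: 26.24/11.44 ≈ 2.294 → |2.294 − 2.414| = 0.120
III: 17.29/7.20 ≈ 2.401 → |2.401 − 2.414| = 0.013

III, I, II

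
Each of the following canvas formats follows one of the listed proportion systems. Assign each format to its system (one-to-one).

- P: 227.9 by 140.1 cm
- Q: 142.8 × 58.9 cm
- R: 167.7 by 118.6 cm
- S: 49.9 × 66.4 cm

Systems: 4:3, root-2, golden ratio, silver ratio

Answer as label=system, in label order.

Ratios: P ≈ 1.627; Q ≈ 2.424; R ≈ 1.414; S ≈ 1.331.
Targets: 4:3 ≈ 1.333; root-2 ≈ 1.414; golden ratio ≈ 1.618; silver ratio ≈ 2.414.

P=golden ratio, Q=silver ratio, R=root-2, S=4:3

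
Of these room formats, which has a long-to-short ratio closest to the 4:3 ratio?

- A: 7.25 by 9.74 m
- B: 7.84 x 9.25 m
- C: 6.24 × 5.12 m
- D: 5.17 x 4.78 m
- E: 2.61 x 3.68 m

A

Target 4:3 ≈ 1.333.
A: 1.343 (Δ0.010)  B: 1.180 (Δ0.153)  C: 1.219 (Δ0.114)  D: 1.082 (Δ0.251)  E: 1.410 (Δ0.077)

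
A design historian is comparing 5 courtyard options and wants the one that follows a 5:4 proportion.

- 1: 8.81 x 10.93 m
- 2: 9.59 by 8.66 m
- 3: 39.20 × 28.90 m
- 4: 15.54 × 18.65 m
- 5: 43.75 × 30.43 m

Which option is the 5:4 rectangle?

Ratios (long/short): 1 ≈ 1.241; 2 ≈ 1.107; 3 ≈ 1.356; 4 ≈ 1.200; 5 ≈ 1.438.
5:4 ≈ 1.250; option 1 is nearest (Δ 0.009).

1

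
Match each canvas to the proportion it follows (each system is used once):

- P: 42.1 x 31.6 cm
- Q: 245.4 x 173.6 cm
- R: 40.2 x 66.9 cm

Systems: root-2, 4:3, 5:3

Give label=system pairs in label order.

Ratios: P ≈ 1.332; Q ≈ 1.414; R ≈ 1.664.
Targets: root-2 ≈ 1.414; 4:3 ≈ 1.333; 5:3 ≈ 1.667.

P=4:3, Q=root-2, R=5:3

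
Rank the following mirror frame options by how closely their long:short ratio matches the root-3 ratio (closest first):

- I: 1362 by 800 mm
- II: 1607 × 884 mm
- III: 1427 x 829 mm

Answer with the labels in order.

III, I, II

Ratios: I = 1362 / 800 ≈ 1.702; II = 1607 / 884 ≈ 1.818; III = 1427 / 829 ≈ 1.721.
|Δ from 1.732|: I 0.030; II 0.086; III 0.011.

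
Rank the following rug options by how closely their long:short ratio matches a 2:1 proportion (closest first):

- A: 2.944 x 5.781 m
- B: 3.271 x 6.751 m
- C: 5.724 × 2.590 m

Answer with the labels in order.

A: 5.781/2.944 ≈ 1.964 → |1.964 − 2.000| = 0.036
B: 6.751/3.271 ≈ 2.064 → |2.064 − 2.000| = 0.064
C: 5.724/2.590 ≈ 2.210 → |2.210 − 2.000| = 0.210

A, B, C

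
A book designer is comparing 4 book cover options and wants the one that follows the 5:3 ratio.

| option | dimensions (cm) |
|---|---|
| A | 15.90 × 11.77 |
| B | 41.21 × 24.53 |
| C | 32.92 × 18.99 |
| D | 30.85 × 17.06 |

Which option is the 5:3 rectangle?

B

Target 5:3 ≈ 1.667.
A: 1.351 (Δ0.316)  B: 1.680 (Δ0.013)  C: 1.734 (Δ0.067)  D: 1.808 (Δ0.141)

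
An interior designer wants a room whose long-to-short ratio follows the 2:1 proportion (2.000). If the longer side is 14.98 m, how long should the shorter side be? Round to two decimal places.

7.49 m

2:1 = 2.00000.
Shorter side = 14.98 ÷ 2.00000 ≈ 7.4900 → 7.49 m.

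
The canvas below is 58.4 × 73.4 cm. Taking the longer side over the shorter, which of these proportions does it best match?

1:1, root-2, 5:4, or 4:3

5:4

73.4/58.4 ≈ 1.257. Nearest candidates are 5:4 (1.250, off by 0.007) and 4:3 (1.333, off by 0.076).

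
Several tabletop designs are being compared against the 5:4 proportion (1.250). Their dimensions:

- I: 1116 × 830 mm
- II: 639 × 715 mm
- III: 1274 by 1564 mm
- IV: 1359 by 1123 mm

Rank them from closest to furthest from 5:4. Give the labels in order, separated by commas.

III, IV, I, II

I: 1116/830 ≈ 1.345 → |1.345 − 1.250| = 0.095
II: 715/639 ≈ 1.119 → |1.119 − 1.250| = 0.131
III: 1564/1274 ≈ 1.228 → |1.228 − 1.250| = 0.022
IV: 1359/1123 ≈ 1.210 → |1.210 − 1.250| = 0.040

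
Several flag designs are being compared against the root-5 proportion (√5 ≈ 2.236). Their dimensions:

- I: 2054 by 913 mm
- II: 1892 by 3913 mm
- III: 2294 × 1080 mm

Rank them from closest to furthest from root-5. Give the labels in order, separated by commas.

Ratios: I = 2054 / 913 ≈ 2.250; II = 3913 / 1892 ≈ 2.068; III = 2294 / 1080 ≈ 2.124.
|Δ from 2.236|: I 0.014; II 0.168; III 0.112.

I, III, II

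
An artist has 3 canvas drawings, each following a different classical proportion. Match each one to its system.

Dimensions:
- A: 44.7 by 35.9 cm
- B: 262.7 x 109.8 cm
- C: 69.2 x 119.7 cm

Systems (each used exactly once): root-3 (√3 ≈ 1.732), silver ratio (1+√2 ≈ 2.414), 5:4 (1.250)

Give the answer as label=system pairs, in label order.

A = 44.7/35.9 ≈ 1.245 → 5:4 (1.250)
B = 262.7/109.8 ≈ 2.393 → silver ratio (2.414)
C = 119.7/69.2 ≈ 1.730 → root-3 (1.732)

A=5:4, B=silver ratio, C=root-3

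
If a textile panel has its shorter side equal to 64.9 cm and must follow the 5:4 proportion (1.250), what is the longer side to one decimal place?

5:4 = 1.25000.
Longer side = 64.9 × 1.25000 ≈ 81.125 → 81.1 cm.

81.1 cm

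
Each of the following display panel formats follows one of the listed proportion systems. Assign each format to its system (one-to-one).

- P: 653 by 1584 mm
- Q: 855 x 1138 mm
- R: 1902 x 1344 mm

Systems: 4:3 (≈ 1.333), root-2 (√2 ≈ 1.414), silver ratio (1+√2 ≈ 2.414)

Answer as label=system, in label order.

P = 1584/653 ≈ 2.426 → silver ratio (2.414)
Q = 1138/855 ≈ 1.331 → 4:3 (1.333)
R = 1902/1344 ≈ 1.415 → root-2 (1.414)

P=silver ratio, Q=4:3, R=root-2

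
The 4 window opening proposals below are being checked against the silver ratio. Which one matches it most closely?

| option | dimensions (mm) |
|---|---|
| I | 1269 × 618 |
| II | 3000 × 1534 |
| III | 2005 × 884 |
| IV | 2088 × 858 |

Ratios (long/short): I ≈ 2.053; II ≈ 1.956; III ≈ 2.268; IV ≈ 2.434.
silver ratio ≈ 2.414; option IV is nearest (Δ 0.020).

IV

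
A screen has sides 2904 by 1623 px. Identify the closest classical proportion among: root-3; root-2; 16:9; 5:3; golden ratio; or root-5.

16:9

2904/1623 ≈ 1.789. Nearest candidates are 16:9 (1.778, off by 0.011) and root-3 (1.732, off by 0.057).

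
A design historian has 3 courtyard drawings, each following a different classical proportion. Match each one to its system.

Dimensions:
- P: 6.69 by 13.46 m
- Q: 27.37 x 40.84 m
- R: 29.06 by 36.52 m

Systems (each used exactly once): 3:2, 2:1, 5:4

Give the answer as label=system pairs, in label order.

P = 13.46/6.69 ≈ 2.012 → 2:1 (2.000)
Q = 40.84/27.37 ≈ 1.492 → 3:2 (1.500)
R = 36.52/29.06 ≈ 1.257 → 5:4 (1.250)

P=2:1, Q=3:2, R=5:4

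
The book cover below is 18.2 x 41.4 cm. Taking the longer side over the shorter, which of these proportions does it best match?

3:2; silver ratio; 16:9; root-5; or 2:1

root-5

Ratio = 41.4 / 18.2 ≈ 2.275.
Distances: 3:2 1.500 (Δ 0.775); silver ratio 2.414 (Δ 0.139); 16:9 1.778 (Δ 0.497); root-5 2.236 (Δ 0.039); 2:1 2.000 (Δ 0.275).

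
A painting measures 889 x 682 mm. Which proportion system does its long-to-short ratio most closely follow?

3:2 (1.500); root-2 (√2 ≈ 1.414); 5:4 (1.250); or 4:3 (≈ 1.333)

4:3

Ratio = 889 / 682 ≈ 1.304.
Distances: 3:2 1.500 (Δ 0.196); root-2 1.414 (Δ 0.110); 5:4 1.250 (Δ 0.054); 4:3 1.333 (Δ 0.029).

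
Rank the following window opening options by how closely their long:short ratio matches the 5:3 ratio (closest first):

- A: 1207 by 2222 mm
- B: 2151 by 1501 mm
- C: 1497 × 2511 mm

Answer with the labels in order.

A: 2222/1207 ≈ 1.841 → |1.841 − 1.667| = 0.174
B: 2151/1501 ≈ 1.433 → |1.433 − 1.667| = 0.234
C: 2511/1497 ≈ 1.677 → |1.677 − 1.667| = 0.010

C, A, B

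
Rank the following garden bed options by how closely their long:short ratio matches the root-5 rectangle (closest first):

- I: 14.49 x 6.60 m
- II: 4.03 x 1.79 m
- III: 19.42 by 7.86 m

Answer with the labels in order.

II, I, III

I: 14.49/6.60 ≈ 2.195 → |2.195 − 2.236| = 0.041
II: 4.03/1.79 ≈ 2.251 → |2.251 − 2.236| = 0.015
III: 19.42/7.86 ≈ 2.471 → |2.471 − 2.236| = 0.235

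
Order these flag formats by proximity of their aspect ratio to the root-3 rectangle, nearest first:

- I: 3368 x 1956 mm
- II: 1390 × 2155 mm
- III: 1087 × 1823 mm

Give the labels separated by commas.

I, III, II

I: 3368/1956 ≈ 1.722 → |1.722 − 1.732| = 0.010
II: 2155/1390 ≈ 1.550 → |1.550 − 1.732| = 0.182
III: 1823/1087 ≈ 1.677 → |1.677 − 1.732| = 0.055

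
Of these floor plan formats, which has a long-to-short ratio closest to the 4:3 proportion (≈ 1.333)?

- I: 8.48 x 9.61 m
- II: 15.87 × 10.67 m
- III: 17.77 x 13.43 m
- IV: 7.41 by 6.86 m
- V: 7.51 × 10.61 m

Ratios (long/short): I ≈ 1.133; II ≈ 1.487; III ≈ 1.323; IV ≈ 1.080; V ≈ 1.413.
4:3 ≈ 1.333; option III is nearest (Δ 0.010).

III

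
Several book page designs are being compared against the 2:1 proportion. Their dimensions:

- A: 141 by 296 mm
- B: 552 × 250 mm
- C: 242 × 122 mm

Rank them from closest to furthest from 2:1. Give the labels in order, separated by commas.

C, A, B

A: 296/141 ≈ 2.099 → |2.099 − 2.000| = 0.099
B: 552/250 ≈ 2.208 → |2.208 − 2.000| = 0.208
C: 242/122 ≈ 1.984 → |1.984 − 2.000| = 0.016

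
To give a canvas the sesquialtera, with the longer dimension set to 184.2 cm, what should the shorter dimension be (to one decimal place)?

122.8 cm

3:2 = 1.50000.
Shorter side = 184.2 ÷ 1.50000 ≈ 122.800 → 122.8 cm.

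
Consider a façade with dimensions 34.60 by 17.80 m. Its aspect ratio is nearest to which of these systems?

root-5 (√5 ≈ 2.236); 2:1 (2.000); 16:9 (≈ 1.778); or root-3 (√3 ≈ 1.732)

34.60/17.80 ≈ 1.944. Nearest candidates are 2:1 (2.000, off by 0.056) and 16:9 (1.778, off by 0.166).

2:1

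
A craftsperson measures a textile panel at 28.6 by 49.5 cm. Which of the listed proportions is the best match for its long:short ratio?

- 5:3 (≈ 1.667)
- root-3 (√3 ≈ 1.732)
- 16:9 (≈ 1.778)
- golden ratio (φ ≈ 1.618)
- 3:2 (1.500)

root-3

Ratio = 49.5 / 28.6 ≈ 1.731.
Distances: 5:3 1.667 (Δ 0.064); root-3 1.732 (Δ 0.001); 16:9 1.778 (Δ 0.047); golden ratio 1.618 (Δ 0.113); 3:2 1.500 (Δ 0.231).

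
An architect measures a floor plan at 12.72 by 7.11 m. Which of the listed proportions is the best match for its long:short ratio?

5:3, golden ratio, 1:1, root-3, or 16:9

12.72/7.11 ≈ 1.789. Nearest candidates are 16:9 (1.778, off by 0.011) and root-3 (1.732, off by 0.057).

16:9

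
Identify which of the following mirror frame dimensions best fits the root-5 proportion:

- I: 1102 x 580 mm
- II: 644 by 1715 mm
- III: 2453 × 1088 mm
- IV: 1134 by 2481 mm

Ratios (long/short): I ≈ 1.900; II ≈ 2.663; III ≈ 2.255; IV ≈ 2.188.
root-5 ≈ 2.236; option III is nearest (Δ 0.019).

III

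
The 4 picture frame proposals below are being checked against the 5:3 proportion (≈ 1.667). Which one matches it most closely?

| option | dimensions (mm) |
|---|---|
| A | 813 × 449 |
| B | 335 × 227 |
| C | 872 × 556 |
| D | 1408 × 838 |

D

Target 5:3 ≈ 1.667.
A: 1.811 (Δ0.144)  B: 1.476 (Δ0.191)  C: 1.568 (Δ0.099)  D: 1.680 (Δ0.013)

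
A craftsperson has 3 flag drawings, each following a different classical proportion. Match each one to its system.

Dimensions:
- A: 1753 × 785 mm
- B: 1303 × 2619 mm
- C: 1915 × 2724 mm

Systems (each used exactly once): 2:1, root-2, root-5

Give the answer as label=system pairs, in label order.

A=root-5, B=2:1, C=root-2

Ratios: A ≈ 2.233; B ≈ 2.010; C ≈ 1.422.
Targets: 2:1 ≈ 2.000; root-2 ≈ 1.414; root-5 ≈ 2.236.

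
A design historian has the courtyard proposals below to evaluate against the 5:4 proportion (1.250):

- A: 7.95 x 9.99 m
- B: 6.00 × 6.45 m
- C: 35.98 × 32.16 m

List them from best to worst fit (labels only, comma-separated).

A, C, B

Ratios: A = 9.99 / 7.95 ≈ 1.257; B = 6.45 / 6.00 ≈ 1.075; C = 35.98 / 32.16 ≈ 1.119.
|Δ from 1.250|: A 0.007; B 0.175; C 0.131.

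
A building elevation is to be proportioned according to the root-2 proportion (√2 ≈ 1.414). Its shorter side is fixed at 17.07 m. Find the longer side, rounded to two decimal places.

24.14 m

root-2 ≈ 1.41421.
Longer side = 17.07 × 1.41421 ≈ 24.1406 → 24.14 m.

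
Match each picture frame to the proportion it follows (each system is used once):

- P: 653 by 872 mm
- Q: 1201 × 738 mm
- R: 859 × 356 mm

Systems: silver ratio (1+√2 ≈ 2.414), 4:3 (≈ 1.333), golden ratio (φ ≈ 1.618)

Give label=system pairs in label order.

P = 872/653 ≈ 1.335 → 4:3 (1.333)
Q = 1201/738 ≈ 1.627 → golden ratio (1.618)
R = 859/356 ≈ 2.413 → silver ratio (2.414)

P=4:3, Q=golden ratio, R=silver ratio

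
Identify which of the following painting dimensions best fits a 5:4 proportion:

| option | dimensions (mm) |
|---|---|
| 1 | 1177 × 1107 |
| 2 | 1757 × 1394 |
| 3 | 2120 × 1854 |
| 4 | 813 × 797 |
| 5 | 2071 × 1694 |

2

Target 5:4 ≈ 1.250.
1: 1.063 (Δ0.187)  2: 1.260 (Δ0.010)  3: 1.143 (Δ0.107)  4: 1.020 (Δ0.230)  5: 1.223 (Δ0.027)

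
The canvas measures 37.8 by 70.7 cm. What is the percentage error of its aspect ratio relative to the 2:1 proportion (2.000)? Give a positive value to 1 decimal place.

Ratio = 70.7 / 37.8 ≈ 1.8704.
Ideal 2:1 = 2.0000. |1.8704 − 2.0000| / 2.0000 ≈ 6.48% → 6.5%.

6.5%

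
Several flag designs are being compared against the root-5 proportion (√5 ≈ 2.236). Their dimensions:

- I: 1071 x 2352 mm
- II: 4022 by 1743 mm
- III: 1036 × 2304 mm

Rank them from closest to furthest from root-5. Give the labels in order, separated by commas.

III, I, II

I: 2352/1071 ≈ 2.196 → |2.196 − 2.236| = 0.040
II: 4022/1743 ≈ 2.308 → |2.308 − 2.236| = 0.072
III: 2304/1036 ≈ 2.224 → |2.224 − 2.236| = 0.012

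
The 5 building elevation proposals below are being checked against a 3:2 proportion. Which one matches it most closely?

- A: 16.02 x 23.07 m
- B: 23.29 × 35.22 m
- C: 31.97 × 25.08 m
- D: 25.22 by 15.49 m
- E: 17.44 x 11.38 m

Target 3:2 ≈ 1.500.
A: 1.440 (Δ0.060)  B: 1.512 (Δ0.012)  C: 1.275 (Δ0.225)  D: 1.628 (Δ0.128)  E: 1.533 (Δ0.033)

B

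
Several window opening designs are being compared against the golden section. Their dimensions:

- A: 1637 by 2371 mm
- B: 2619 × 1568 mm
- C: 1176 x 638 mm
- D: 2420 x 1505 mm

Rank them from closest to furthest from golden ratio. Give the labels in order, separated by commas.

D, B, A, C

A: 2371/1637 ≈ 1.448 → |1.448 − 1.618| = 0.170
B: 2619/1568 ≈ 1.670 → |1.670 − 1.618| = 0.052
C: 1176/638 ≈ 1.843 → |1.843 − 1.618| = 0.225
D: 2420/1505 ≈ 1.608 → |1.608 − 1.618| = 0.010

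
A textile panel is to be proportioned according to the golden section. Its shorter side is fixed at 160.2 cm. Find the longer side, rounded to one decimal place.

golden ratio ≈ 1.61803.
Longer side = 160.2 × 1.61803 ≈ 259.208 → 259.2 cm.

259.2 cm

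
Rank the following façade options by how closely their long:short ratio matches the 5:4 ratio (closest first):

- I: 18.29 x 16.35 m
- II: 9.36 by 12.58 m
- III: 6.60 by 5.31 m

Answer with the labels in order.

III, II, I

I: 18.29/16.35 ≈ 1.119 → |1.119 − 1.250| = 0.131
II: 12.58/9.36 ≈ 1.344 → |1.344 − 1.250| = 0.094
III: 6.60/5.31 ≈ 1.243 → |1.243 − 1.250| = 0.007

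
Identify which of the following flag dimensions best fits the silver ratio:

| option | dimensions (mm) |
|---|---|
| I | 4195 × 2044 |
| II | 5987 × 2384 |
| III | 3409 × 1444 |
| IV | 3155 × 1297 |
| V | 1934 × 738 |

IV

Target silver ratio ≈ 2.414.
I: 2.052 (Δ0.362)  II: 2.511 (Δ0.097)  III: 2.361 (Δ0.053)  IV: 2.433 (Δ0.019)  V: 2.621 (Δ0.207)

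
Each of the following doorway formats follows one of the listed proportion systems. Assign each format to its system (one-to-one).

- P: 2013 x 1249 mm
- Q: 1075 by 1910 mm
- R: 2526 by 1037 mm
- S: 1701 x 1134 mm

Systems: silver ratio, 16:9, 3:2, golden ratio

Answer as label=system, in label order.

P=golden ratio, Q=16:9, R=silver ratio, S=3:2

Ratios: P ≈ 1.612; Q ≈ 1.777; R ≈ 2.436; S ≈ 1.500.
Targets: silver ratio ≈ 2.414; 16:9 ≈ 1.778; 3:2 ≈ 1.500; golden ratio ≈ 1.618.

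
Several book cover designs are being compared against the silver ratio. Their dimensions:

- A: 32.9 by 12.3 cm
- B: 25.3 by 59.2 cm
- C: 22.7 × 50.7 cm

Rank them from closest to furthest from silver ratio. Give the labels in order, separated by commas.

Ratios: A = 32.9 / 12.3 ≈ 2.675; B = 59.2 / 25.3 ≈ 2.340; C = 50.7 / 22.7 ≈ 2.233.
|Δ from 2.414|: A 0.261; B 0.074; C 0.181.

B, C, A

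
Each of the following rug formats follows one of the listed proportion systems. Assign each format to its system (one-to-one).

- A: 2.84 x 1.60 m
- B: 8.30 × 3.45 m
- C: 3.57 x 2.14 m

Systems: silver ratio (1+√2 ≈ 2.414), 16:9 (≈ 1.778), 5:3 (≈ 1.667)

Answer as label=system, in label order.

Ratios: A ≈ 1.775; B ≈ 2.406; C ≈ 1.668.
Targets: silver ratio ≈ 2.414; 16:9 ≈ 1.778; 5:3 ≈ 1.667.

A=16:9, B=silver ratio, C=5:3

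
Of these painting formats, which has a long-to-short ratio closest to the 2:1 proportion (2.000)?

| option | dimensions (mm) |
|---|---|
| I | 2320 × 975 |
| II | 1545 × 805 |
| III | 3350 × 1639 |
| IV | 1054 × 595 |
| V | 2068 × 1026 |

Ratios (long/short): I ≈ 2.379; II ≈ 1.919; III ≈ 2.044; IV ≈ 1.771; V ≈ 2.016.
2:1 ≈ 2.000; option V is nearest (Δ 0.016).

V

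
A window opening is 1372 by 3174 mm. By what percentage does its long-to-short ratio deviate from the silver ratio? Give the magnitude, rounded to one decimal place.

4.2%

Ratio = 3174 / 1372 ≈ 2.3134.
Ideal silver ratio ≈ 2.4142. |2.3134 − 2.4142| / 2.4142 ≈ 4.18% → 4.2%.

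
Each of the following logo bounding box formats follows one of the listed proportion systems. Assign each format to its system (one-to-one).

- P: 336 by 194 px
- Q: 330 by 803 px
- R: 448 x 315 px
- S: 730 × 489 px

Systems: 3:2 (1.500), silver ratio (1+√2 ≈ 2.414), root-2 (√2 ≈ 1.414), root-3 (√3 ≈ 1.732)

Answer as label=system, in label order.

P = 336/194 ≈ 1.732 → root-3 (1.732)
Q = 803/330 ≈ 2.433 → silver ratio (2.414)
R = 448/315 ≈ 1.422 → root-2 (1.414)
S = 730/489 ≈ 1.493 → 3:2 (1.500)

P=root-3, Q=silver ratio, R=root-2, S=3:2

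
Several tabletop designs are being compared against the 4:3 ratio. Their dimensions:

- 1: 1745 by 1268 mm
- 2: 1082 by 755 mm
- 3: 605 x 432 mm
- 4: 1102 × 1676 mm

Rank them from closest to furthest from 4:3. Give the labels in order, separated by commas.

1, 3, 2, 4

1: 1745/1268 ≈ 1.376 → |1.376 − 1.333| = 0.043
2: 1082/755 ≈ 1.433 → |1.433 − 1.333| = 0.100
3: 605/432 ≈ 1.400 → |1.400 − 1.333| = 0.067
4: 1676/1102 ≈ 1.521 → |1.521 − 1.333| = 0.188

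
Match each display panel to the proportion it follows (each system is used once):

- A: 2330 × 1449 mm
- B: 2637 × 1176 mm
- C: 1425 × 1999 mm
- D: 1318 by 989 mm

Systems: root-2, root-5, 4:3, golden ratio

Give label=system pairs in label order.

A=golden ratio, B=root-5, C=root-2, D=4:3

Ratios: A ≈ 1.608; B ≈ 2.242; C ≈ 1.403; D ≈ 1.333.
Targets: root-2 ≈ 1.414; root-5 ≈ 2.236; 4:3 ≈ 1.333; golden ratio ≈ 1.618.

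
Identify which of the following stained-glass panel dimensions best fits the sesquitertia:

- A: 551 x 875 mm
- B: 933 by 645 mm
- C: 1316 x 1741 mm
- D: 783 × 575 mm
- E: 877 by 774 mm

C

Ratios (long/short): A ≈ 1.588; B ≈ 1.447; C ≈ 1.323; D ≈ 1.362; E ≈ 1.133.
4:3 ≈ 1.333; option C is nearest (Δ 0.010).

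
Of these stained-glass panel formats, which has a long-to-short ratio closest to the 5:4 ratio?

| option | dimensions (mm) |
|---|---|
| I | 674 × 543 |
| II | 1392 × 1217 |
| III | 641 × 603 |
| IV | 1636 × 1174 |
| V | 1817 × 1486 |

I

Target 5:4 ≈ 1.250.
I: 1.241 (Δ0.009)  II: 1.144 (Δ0.106)  III: 1.063 (Δ0.187)  IV: 1.394 (Δ0.144)  V: 1.223 (Δ0.027)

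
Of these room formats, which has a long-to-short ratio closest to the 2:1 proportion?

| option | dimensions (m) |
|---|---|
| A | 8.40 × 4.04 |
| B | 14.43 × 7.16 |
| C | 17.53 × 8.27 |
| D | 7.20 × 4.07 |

Ratios (long/short): A ≈ 2.079; B ≈ 2.015; C ≈ 2.120; D ≈ 1.769.
2:1 ≈ 2.000; option B is nearest (Δ 0.015).

B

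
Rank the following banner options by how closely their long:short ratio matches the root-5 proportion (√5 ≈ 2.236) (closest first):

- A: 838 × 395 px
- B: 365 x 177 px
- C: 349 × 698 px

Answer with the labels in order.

A, B, C

Ratios: A = 838 / 395 ≈ 2.122; B = 365 / 177 ≈ 2.062; C = 698 / 349 ≈ 2.000.
|Δ from 2.236|: A 0.114; B 0.174; C 0.236.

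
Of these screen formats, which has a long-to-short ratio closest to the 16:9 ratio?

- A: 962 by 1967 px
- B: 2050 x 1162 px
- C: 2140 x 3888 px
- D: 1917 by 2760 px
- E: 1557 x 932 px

Target 16:9 ≈ 1.778.
A: 2.045 (Δ0.267)  B: 1.764 (Δ0.014)  C: 1.817 (Δ0.039)  D: 1.440 (Δ0.338)  E: 1.671 (Δ0.107)

B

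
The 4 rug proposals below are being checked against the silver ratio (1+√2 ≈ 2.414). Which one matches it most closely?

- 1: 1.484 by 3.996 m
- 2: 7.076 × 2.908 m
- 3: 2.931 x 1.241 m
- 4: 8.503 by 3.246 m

Ratios (long/short): 1 ≈ 2.693; 2 ≈ 2.433; 3 ≈ 2.362; 4 ≈ 2.620.
silver ratio ≈ 2.414; option 2 is nearest (Δ 0.019).

2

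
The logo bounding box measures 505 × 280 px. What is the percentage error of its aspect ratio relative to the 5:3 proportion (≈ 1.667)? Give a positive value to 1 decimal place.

Ratio = 505 / 280 ≈ 1.8036.
Ideal 5:3 ≈ 1.6667. |1.8036 − 1.6667| / 1.6667 ≈ 8.21% → 8.2%.

8.2%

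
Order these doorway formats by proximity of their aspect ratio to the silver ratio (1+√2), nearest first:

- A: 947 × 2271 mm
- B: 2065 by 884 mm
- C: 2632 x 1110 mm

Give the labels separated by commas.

A: 2271/947 ≈ 2.398 → |2.398 − 2.414| = 0.016
B: 2065/884 ≈ 2.336 → |2.336 − 2.414| = 0.078
C: 2632/1110 ≈ 2.371 → |2.371 − 2.414| = 0.043

A, C, B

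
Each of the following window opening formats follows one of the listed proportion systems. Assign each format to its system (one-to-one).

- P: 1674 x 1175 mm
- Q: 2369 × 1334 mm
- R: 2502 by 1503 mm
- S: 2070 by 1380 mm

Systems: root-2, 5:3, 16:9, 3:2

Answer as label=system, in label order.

P=root-2, Q=16:9, R=5:3, S=3:2

Ratios: P ≈ 1.425; Q ≈ 1.776; R ≈ 1.665; S ≈ 1.500.
Targets: root-2 ≈ 1.414; 5:3 ≈ 1.667; 16:9 ≈ 1.778; 3:2 ≈ 1.500.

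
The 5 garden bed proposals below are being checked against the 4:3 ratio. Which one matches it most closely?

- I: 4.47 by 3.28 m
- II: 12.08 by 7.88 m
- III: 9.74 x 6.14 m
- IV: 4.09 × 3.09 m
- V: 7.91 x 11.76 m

Ratios (long/short): I ≈ 1.363; II ≈ 1.533; III ≈ 1.586; IV ≈ 1.324; V ≈ 1.487.
4:3 ≈ 1.333; option IV is nearest (Δ 0.009).

IV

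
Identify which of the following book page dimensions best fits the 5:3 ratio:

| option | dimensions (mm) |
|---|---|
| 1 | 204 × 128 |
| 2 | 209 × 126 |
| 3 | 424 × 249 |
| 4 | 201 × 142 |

2

Ratios (long/short): 1 ≈ 1.594; 2 ≈ 1.659; 3 ≈ 1.703; 4 ≈ 1.415.
5:3 ≈ 1.667; option 2 is nearest (Δ 0.008).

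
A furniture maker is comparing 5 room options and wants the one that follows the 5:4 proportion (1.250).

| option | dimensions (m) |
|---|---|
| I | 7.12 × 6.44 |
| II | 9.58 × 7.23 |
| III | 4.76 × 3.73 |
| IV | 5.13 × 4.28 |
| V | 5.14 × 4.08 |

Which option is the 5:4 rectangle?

Target 5:4 ≈ 1.250.
I: 1.106 (Δ0.144)  II: 1.325 (Δ0.075)  III: 1.276 (Δ0.026)  IV: 1.199 (Δ0.051)  V: 1.260 (Δ0.010)

V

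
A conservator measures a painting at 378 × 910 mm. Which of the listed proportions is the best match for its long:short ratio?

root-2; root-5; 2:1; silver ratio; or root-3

silver ratio

910/378 ≈ 2.407. Nearest candidates are silver ratio (2.414, off by 0.007) and root-5 (2.236, off by 0.171).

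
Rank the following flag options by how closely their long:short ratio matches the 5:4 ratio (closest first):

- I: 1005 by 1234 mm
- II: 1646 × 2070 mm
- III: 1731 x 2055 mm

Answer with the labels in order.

II, I, III

I: 1234/1005 ≈ 1.228 → |1.228 − 1.250| = 0.022
II: 2070/1646 ≈ 1.258 → |1.258 − 1.250| = 0.008
III: 2055/1731 ≈ 1.187 → |1.187 − 1.250| = 0.063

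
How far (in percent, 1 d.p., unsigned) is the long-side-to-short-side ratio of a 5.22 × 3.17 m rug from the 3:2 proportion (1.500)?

9.8%

Ratio = 5.22 / 3.17 ≈ 1.6467.
Ideal 3:2 = 1.5000. |1.6467 − 1.5000| / 1.5000 ≈ 9.78% → 9.8%.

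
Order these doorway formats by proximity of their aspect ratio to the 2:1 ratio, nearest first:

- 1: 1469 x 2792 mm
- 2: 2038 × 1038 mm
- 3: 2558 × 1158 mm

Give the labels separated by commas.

1: 2792/1469 ≈ 1.901 → |1.901 − 2.000| = 0.099
2: 2038/1038 ≈ 1.963 → |1.963 − 2.000| = 0.037
3: 2558/1158 ≈ 2.209 → |2.209 − 2.000| = 0.209

2, 1, 3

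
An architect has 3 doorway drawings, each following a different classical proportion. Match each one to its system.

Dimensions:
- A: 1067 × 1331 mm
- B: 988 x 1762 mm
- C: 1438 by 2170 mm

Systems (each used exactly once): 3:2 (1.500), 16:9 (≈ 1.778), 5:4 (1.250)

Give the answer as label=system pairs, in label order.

Ratios: A ≈ 1.247; B ≈ 1.783; C ≈ 1.509.
Targets: 3:2 ≈ 1.500; 16:9 ≈ 1.778; 5:4 ≈ 1.250.

A=5:4, B=16:9, C=3:2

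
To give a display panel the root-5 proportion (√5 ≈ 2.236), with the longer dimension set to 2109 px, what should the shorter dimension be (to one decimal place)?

943.2 px

root-5 ≈ 2.23607.
Shorter side = 2109 ÷ 2.23607 ≈ 943.173 → 943.2 px.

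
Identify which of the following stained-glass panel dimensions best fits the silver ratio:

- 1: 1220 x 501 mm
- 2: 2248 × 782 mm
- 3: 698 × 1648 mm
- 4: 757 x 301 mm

1

Ratios (long/short): 1 ≈ 2.435; 2 ≈ 2.875; 3 ≈ 2.361; 4 ≈ 2.515.
silver ratio ≈ 2.414; option 1 is nearest (Δ 0.021).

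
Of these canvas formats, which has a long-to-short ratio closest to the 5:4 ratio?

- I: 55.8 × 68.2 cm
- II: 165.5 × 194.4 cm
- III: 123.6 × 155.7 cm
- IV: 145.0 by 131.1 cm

Ratios (long/short): I ≈ 1.222; II ≈ 1.175; III ≈ 1.260; IV ≈ 1.106.
5:4 ≈ 1.250; option III is nearest (Δ 0.010).

III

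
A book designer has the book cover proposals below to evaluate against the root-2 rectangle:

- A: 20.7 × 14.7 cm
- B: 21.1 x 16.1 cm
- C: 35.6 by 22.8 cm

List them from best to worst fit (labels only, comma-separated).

Ratios: A = 20.7 / 14.7 ≈ 1.408; B = 21.1 / 16.1 ≈ 1.311; C = 35.6 / 22.8 ≈ 1.561.
|Δ from 1.414|: A 0.006; B 0.103; C 0.147.

A, B, C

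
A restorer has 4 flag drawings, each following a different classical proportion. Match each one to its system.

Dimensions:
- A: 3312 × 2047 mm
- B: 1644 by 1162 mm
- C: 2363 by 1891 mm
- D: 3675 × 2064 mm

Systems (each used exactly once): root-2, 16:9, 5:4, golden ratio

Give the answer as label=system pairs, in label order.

A=golden ratio, B=root-2, C=5:4, D=16:9

Ratios: A ≈ 1.618; B ≈ 1.415; C ≈ 1.250; D ≈ 1.781.
Targets: root-2 ≈ 1.414; 16:9 ≈ 1.778; 5:4 ≈ 1.250; golden ratio ≈ 1.618.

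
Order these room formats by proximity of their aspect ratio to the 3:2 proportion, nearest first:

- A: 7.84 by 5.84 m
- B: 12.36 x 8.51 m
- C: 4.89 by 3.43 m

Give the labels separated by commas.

B, C, A

A: 7.84/5.84 ≈ 1.342 → |1.342 − 1.500| = 0.158
B: 12.36/8.51 ≈ 1.452 → |1.452 − 1.500| = 0.048
C: 4.89/3.43 ≈ 1.426 → |1.426 − 1.500| = 0.074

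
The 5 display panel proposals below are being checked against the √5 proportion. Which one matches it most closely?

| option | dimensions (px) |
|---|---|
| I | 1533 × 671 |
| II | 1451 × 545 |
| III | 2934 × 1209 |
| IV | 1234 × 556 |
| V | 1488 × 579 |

IV

Target root-5 ≈ 2.236.
I: 2.285 (Δ0.049)  II: 2.662 (Δ0.426)  III: 2.427 (Δ0.191)  IV: 2.219 (Δ0.017)  V: 2.570 (Δ0.334)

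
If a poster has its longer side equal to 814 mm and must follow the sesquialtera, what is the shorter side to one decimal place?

542.7 mm

3:2 = 1.50000.
Shorter side = 814 ÷ 1.50000 ≈ 542.667 → 542.7 mm.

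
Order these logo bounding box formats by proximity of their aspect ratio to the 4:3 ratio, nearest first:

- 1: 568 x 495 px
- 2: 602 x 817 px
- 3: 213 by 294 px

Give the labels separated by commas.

2, 3, 1

1: 568/495 ≈ 1.147 → |1.147 − 1.333| = 0.186
2: 817/602 ≈ 1.357 → |1.357 − 1.333| = 0.024
3: 294/213 ≈ 1.380 → |1.380 − 1.333| = 0.047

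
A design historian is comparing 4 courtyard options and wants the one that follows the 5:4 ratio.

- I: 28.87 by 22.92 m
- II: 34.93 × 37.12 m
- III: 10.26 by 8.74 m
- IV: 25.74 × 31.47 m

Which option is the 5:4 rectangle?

I

Ratios (long/short): I ≈ 1.260; II ≈ 1.063; III ≈ 1.174; IV ≈ 1.223.
5:4 ≈ 1.250; option I is nearest (Δ 0.010).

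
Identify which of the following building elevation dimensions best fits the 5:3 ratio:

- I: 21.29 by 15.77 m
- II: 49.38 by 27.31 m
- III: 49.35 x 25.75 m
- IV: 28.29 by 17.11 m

Ratios (long/short): I ≈ 1.350; II ≈ 1.808; III ≈ 1.917; IV ≈ 1.653.
5:3 ≈ 1.667; option IV is nearest (Δ 0.014).

IV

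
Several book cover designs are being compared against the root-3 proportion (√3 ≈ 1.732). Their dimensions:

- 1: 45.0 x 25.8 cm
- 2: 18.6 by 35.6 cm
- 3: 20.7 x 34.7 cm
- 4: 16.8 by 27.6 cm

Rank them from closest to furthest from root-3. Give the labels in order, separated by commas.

1, 3, 4, 2

Ratios: 1 = 45.0 / 25.8 ≈ 1.744; 2 = 35.6 / 18.6 ≈ 1.914; 3 = 34.7 / 20.7 ≈ 1.676; 4 = 27.6 / 16.8 ≈ 1.643.
|Δ from 1.732|: 1 0.012; 2 0.182; 3 0.056; 4 0.089.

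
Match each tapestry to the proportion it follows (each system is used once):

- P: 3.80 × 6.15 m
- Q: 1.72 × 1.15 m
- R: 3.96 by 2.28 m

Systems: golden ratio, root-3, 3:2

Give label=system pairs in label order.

P = 6.15/3.80 ≈ 1.618 → golden ratio (1.618)
Q = 1.72/1.15 ≈ 1.496 → 3:2 (1.500)
R = 3.96/2.28 ≈ 1.737 → root-3 (1.732)

P=golden ratio, Q=3:2, R=root-3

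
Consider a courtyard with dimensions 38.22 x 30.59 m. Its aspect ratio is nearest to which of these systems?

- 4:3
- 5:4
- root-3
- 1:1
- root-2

5:4

Ratio = 38.22 / 30.59 ≈ 1.249.
Distances: 4:3 1.333 (Δ 0.084); 5:4 1.250 (Δ 0.001); root-3 1.732 (Δ 0.483); 1:1 1.000 (Δ 0.249); root-2 1.414 (Δ 0.165).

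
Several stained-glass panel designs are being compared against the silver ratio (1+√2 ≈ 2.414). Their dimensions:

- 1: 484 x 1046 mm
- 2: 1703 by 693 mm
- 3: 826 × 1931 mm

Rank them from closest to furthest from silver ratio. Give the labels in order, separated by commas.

1: 1046/484 ≈ 2.161 → |2.161 − 2.414| = 0.253
2: 1703/693 ≈ 2.457 → |2.457 − 2.414| = 0.043
3: 1931/826 ≈ 2.338 → |2.338 − 2.414| = 0.076

2, 3, 1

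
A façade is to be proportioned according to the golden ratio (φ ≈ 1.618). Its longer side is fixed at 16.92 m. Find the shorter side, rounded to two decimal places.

10.46 m

golden ratio ≈ 1.61803.
Shorter side = 16.92 ÷ 1.61803 ≈ 10.4572 → 10.46 m.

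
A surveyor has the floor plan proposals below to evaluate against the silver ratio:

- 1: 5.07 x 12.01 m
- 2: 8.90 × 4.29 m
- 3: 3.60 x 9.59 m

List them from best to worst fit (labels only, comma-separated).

Ratios: 1 = 12.01 / 5.07 ≈ 2.369; 2 = 8.90 / 4.29 ≈ 2.075; 3 = 9.59 / 3.60 ≈ 2.664.
|Δ from 2.414|: 1 0.045; 2 0.339; 3 0.250.

1, 3, 2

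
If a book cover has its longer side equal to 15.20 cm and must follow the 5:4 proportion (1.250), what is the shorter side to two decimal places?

12.16 cm

5:4 = 1.25000.
Shorter side = 15.20 ÷ 1.25000 ≈ 12.1600 → 12.16 cm.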